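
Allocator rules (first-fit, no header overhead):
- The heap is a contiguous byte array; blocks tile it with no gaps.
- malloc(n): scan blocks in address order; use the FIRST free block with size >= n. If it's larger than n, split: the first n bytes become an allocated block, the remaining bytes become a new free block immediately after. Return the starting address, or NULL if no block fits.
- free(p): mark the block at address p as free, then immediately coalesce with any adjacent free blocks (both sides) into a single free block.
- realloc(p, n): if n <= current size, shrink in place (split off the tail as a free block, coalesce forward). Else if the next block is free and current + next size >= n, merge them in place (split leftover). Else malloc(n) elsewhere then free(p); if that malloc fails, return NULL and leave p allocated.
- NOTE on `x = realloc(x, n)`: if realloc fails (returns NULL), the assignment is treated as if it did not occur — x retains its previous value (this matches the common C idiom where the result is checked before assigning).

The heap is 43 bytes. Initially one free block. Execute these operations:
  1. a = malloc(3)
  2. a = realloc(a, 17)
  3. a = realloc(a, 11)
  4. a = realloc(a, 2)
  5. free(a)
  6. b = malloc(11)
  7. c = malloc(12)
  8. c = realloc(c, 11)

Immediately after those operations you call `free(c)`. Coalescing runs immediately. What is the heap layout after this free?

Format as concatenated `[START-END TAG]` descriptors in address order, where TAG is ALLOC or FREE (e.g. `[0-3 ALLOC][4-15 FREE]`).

Op 1: a = malloc(3) -> a = 0; heap: [0-2 ALLOC][3-42 FREE]
Op 2: a = realloc(a, 17) -> a = 0; heap: [0-16 ALLOC][17-42 FREE]
Op 3: a = realloc(a, 11) -> a = 0; heap: [0-10 ALLOC][11-42 FREE]
Op 4: a = realloc(a, 2) -> a = 0; heap: [0-1 ALLOC][2-42 FREE]
Op 5: free(a) -> (freed a); heap: [0-42 FREE]
Op 6: b = malloc(11) -> b = 0; heap: [0-10 ALLOC][11-42 FREE]
Op 7: c = malloc(12) -> c = 11; heap: [0-10 ALLOC][11-22 ALLOC][23-42 FREE]
Op 8: c = realloc(c, 11) -> c = 11; heap: [0-10 ALLOC][11-21 ALLOC][22-42 FREE]
free(c): c = 11 -> block [11-21 ALLOC]; mark free, coalesce with adjacent free neighbors -> [0-10 ALLOC][11-42 FREE]

Answer: [0-10 ALLOC][11-42 FREE]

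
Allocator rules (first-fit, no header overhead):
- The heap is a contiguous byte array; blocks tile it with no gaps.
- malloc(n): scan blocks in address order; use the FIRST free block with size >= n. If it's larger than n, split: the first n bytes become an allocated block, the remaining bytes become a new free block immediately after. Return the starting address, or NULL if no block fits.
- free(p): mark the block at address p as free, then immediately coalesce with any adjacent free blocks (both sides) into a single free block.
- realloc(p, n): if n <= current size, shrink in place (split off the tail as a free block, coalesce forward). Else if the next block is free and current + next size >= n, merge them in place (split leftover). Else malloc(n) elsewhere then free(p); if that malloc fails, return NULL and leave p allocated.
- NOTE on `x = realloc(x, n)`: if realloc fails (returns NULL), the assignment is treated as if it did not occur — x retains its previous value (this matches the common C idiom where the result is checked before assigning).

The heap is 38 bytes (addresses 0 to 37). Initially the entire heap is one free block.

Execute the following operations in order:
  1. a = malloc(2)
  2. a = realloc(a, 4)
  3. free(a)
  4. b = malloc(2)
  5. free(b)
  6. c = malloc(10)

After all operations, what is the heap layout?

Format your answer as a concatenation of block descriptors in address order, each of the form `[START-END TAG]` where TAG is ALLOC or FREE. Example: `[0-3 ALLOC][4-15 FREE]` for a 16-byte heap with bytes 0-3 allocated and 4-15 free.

Answer: [0-9 ALLOC][10-37 FREE]

Derivation:
Op 1: a = malloc(2) -> a = 0; heap: [0-1 ALLOC][2-37 FREE]
Op 2: a = realloc(a, 4) -> a = 0; heap: [0-3 ALLOC][4-37 FREE]
Op 3: free(a) -> (freed a); heap: [0-37 FREE]
Op 4: b = malloc(2) -> b = 0; heap: [0-1 ALLOC][2-37 FREE]
Op 5: free(b) -> (freed b); heap: [0-37 FREE]
Op 6: c = malloc(10) -> c = 0; heap: [0-9 ALLOC][10-37 FREE]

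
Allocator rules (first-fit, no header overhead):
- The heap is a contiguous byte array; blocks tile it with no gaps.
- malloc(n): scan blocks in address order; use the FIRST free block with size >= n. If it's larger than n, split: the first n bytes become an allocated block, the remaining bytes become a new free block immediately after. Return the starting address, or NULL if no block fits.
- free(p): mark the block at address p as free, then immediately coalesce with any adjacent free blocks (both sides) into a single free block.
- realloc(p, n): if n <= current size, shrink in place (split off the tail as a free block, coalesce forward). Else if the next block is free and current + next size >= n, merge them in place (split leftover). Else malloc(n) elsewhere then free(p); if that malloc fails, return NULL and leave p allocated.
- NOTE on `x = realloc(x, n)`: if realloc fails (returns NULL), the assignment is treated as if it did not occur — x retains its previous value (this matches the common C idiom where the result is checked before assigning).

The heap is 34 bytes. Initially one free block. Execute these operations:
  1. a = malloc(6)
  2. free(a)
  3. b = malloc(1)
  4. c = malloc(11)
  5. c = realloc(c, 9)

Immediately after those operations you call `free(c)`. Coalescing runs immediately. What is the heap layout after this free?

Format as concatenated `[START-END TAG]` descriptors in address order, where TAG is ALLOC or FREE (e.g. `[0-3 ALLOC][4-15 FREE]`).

Answer: [0-0 ALLOC][1-33 FREE]

Derivation:
Op 1: a = malloc(6) -> a = 0; heap: [0-5 ALLOC][6-33 FREE]
Op 2: free(a) -> (freed a); heap: [0-33 FREE]
Op 3: b = malloc(1) -> b = 0; heap: [0-0 ALLOC][1-33 FREE]
Op 4: c = malloc(11) -> c = 1; heap: [0-0 ALLOC][1-11 ALLOC][12-33 FREE]
Op 5: c = realloc(c, 9) -> c = 1; heap: [0-0 ALLOC][1-9 ALLOC][10-33 FREE]
free(c): c = 1 -> block [1-9 ALLOC]; mark free, coalesce with adjacent free neighbors -> [0-0 ALLOC][1-33 FREE]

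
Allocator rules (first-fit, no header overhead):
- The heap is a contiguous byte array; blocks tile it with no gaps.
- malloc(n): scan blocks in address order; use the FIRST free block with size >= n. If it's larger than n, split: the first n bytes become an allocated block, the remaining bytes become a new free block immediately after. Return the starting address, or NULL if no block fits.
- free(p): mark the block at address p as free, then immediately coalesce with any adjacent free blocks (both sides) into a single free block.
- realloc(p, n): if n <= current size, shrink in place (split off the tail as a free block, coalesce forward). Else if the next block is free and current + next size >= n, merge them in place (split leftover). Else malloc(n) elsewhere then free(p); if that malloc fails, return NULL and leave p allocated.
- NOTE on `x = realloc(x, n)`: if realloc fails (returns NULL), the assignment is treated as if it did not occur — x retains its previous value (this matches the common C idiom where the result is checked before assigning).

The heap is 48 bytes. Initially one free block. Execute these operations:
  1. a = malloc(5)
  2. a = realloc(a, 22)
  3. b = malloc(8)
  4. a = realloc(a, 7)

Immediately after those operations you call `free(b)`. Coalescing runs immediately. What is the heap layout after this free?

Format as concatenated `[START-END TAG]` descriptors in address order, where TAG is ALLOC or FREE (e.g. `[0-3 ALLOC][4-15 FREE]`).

Answer: [0-6 ALLOC][7-47 FREE]

Derivation:
Op 1: a = malloc(5) -> a = 0; heap: [0-4 ALLOC][5-47 FREE]
Op 2: a = realloc(a, 22) -> a = 0; heap: [0-21 ALLOC][22-47 FREE]
Op 3: b = malloc(8) -> b = 22; heap: [0-21 ALLOC][22-29 ALLOC][30-47 FREE]
Op 4: a = realloc(a, 7) -> a = 0; heap: [0-6 ALLOC][7-21 FREE][22-29 ALLOC][30-47 FREE]
free(b): b = 22 -> block [22-29 ALLOC]; mark free, coalesce with adjacent free neighbors -> [0-6 ALLOC][7-47 FREE]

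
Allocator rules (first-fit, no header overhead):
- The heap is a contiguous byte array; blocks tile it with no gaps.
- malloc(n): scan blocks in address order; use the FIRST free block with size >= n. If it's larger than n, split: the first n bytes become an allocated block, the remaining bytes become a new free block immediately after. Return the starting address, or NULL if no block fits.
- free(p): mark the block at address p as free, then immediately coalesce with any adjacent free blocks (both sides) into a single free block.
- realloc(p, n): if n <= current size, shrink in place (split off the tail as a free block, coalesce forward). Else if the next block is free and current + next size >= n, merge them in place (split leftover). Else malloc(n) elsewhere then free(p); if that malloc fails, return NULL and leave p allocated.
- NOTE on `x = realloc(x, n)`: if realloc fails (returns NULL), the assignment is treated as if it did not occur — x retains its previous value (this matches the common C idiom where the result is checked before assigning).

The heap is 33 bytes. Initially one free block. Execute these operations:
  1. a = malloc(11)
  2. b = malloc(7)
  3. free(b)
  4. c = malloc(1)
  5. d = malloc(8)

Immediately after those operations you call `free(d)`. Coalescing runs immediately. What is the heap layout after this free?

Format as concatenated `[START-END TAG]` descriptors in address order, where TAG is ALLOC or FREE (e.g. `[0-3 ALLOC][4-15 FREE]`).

Answer: [0-10 ALLOC][11-11 ALLOC][12-32 FREE]

Derivation:
Op 1: a = malloc(11) -> a = 0; heap: [0-10 ALLOC][11-32 FREE]
Op 2: b = malloc(7) -> b = 11; heap: [0-10 ALLOC][11-17 ALLOC][18-32 FREE]
Op 3: free(b) -> (freed b); heap: [0-10 ALLOC][11-32 FREE]
Op 4: c = malloc(1) -> c = 11; heap: [0-10 ALLOC][11-11 ALLOC][12-32 FREE]
Op 5: d = malloc(8) -> d = 12; heap: [0-10 ALLOC][11-11 ALLOC][12-19 ALLOC][20-32 FREE]
free(d): d = 12 -> block [12-19 ALLOC]; mark free, coalesce with adjacent free neighbors -> [0-10 ALLOC][11-11 ALLOC][12-32 FREE]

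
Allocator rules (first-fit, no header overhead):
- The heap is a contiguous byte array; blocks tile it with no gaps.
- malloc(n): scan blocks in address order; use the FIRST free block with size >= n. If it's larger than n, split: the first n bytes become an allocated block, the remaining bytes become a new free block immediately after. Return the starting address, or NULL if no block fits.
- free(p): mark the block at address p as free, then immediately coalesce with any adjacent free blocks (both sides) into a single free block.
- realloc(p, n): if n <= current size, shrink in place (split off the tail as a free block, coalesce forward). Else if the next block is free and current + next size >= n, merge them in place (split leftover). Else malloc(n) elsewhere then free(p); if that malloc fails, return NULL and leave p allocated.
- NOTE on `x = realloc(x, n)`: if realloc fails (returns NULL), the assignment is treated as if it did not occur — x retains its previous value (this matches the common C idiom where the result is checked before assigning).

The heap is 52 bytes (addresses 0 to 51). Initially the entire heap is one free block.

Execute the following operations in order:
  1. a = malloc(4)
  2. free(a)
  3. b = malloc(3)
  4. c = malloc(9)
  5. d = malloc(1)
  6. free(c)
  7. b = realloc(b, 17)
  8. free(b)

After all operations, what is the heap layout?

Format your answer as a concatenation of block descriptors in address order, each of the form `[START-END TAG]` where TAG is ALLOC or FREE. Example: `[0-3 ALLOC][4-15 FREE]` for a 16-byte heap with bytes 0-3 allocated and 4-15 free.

Op 1: a = malloc(4) -> a = 0; heap: [0-3 ALLOC][4-51 FREE]
Op 2: free(a) -> (freed a); heap: [0-51 FREE]
Op 3: b = malloc(3) -> b = 0; heap: [0-2 ALLOC][3-51 FREE]
Op 4: c = malloc(9) -> c = 3; heap: [0-2 ALLOC][3-11 ALLOC][12-51 FREE]
Op 5: d = malloc(1) -> d = 12; heap: [0-2 ALLOC][3-11 ALLOC][12-12 ALLOC][13-51 FREE]
Op 6: free(c) -> (freed c); heap: [0-2 ALLOC][3-11 FREE][12-12 ALLOC][13-51 FREE]
Op 7: b = realloc(b, 17) -> b = 13; heap: [0-11 FREE][12-12 ALLOC][13-29 ALLOC][30-51 FREE]
Op 8: free(b) -> (freed b); heap: [0-11 FREE][12-12 ALLOC][13-51 FREE]

Answer: [0-11 FREE][12-12 ALLOC][13-51 FREE]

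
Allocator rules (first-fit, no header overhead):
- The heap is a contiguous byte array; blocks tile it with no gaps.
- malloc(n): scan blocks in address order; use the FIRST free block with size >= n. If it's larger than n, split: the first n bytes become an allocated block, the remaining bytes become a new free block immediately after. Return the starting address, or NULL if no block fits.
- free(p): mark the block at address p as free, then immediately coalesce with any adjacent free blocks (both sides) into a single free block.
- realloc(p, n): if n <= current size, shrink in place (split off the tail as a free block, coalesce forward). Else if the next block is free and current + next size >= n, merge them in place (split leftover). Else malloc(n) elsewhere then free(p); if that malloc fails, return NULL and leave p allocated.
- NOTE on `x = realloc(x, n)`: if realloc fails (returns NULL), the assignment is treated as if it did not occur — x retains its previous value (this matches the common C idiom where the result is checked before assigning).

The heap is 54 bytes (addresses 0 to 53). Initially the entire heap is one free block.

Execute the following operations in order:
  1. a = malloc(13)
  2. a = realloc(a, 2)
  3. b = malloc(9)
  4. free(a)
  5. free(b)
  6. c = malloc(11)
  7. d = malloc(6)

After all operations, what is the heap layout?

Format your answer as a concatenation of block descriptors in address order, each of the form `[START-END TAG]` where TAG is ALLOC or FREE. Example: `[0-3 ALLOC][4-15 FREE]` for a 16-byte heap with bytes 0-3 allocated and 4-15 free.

Op 1: a = malloc(13) -> a = 0; heap: [0-12 ALLOC][13-53 FREE]
Op 2: a = realloc(a, 2) -> a = 0; heap: [0-1 ALLOC][2-53 FREE]
Op 3: b = malloc(9) -> b = 2; heap: [0-1 ALLOC][2-10 ALLOC][11-53 FREE]
Op 4: free(a) -> (freed a); heap: [0-1 FREE][2-10 ALLOC][11-53 FREE]
Op 5: free(b) -> (freed b); heap: [0-53 FREE]
Op 6: c = malloc(11) -> c = 0; heap: [0-10 ALLOC][11-53 FREE]
Op 7: d = malloc(6) -> d = 11; heap: [0-10 ALLOC][11-16 ALLOC][17-53 FREE]

Answer: [0-10 ALLOC][11-16 ALLOC][17-53 FREE]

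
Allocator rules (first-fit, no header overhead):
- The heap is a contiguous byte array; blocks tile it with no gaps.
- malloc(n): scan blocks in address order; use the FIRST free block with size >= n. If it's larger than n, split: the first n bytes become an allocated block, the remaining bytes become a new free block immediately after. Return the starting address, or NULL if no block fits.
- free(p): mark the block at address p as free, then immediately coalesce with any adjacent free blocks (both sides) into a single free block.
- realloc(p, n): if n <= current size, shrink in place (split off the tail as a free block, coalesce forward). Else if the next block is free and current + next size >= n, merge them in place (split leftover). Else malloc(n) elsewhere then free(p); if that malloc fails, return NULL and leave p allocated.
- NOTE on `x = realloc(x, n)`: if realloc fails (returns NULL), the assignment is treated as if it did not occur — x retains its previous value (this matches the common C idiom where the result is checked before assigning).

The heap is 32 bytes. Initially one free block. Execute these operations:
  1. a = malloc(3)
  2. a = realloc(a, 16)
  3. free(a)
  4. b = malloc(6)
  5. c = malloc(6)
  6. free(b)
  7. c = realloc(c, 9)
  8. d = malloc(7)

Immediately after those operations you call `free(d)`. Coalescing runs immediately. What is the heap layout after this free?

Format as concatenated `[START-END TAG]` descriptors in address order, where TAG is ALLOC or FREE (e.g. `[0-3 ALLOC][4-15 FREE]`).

Answer: [0-5 FREE][6-14 ALLOC][15-31 FREE]

Derivation:
Op 1: a = malloc(3) -> a = 0; heap: [0-2 ALLOC][3-31 FREE]
Op 2: a = realloc(a, 16) -> a = 0; heap: [0-15 ALLOC][16-31 FREE]
Op 3: free(a) -> (freed a); heap: [0-31 FREE]
Op 4: b = malloc(6) -> b = 0; heap: [0-5 ALLOC][6-31 FREE]
Op 5: c = malloc(6) -> c = 6; heap: [0-5 ALLOC][6-11 ALLOC][12-31 FREE]
Op 6: free(b) -> (freed b); heap: [0-5 FREE][6-11 ALLOC][12-31 FREE]
Op 7: c = realloc(c, 9) -> c = 6; heap: [0-5 FREE][6-14 ALLOC][15-31 FREE]
Op 8: d = malloc(7) -> d = 15; heap: [0-5 FREE][6-14 ALLOC][15-21 ALLOC][22-31 FREE]
free(d): d = 15 -> block [15-21 ALLOC]; mark free, coalesce with adjacent free neighbors -> [0-5 FREE][6-14 ALLOC][15-31 FREE]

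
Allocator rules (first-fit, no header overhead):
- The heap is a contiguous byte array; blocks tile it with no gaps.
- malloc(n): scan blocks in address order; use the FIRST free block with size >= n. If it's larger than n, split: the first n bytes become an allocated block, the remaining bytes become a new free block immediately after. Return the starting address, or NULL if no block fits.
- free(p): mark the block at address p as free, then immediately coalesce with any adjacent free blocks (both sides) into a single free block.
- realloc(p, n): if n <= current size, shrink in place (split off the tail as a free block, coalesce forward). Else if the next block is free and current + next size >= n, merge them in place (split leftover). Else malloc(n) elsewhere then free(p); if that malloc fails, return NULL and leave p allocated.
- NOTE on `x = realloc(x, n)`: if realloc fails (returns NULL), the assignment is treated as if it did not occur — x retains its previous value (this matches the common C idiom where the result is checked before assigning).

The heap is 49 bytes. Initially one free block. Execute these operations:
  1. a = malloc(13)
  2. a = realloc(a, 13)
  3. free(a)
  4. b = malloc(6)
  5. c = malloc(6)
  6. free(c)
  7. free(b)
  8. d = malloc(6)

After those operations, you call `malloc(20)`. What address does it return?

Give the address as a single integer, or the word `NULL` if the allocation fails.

Answer: 6

Derivation:
Op 1: a = malloc(13) -> a = 0; heap: [0-12 ALLOC][13-48 FREE]
Op 2: a = realloc(a, 13) -> a = 0; heap: [0-12 ALLOC][13-48 FREE]
Op 3: free(a) -> (freed a); heap: [0-48 FREE]
Op 4: b = malloc(6) -> b = 0; heap: [0-5 ALLOC][6-48 FREE]
Op 5: c = malloc(6) -> c = 6; heap: [0-5 ALLOC][6-11 ALLOC][12-48 FREE]
Op 6: free(c) -> (freed c); heap: [0-5 ALLOC][6-48 FREE]
Op 7: free(b) -> (freed b); heap: [0-48 FREE]
Op 8: d = malloc(6) -> d = 0; heap: [0-5 ALLOC][6-48 FREE]
malloc(20): first-fit scan over [0-5 ALLOC][6-48 FREE] -> 6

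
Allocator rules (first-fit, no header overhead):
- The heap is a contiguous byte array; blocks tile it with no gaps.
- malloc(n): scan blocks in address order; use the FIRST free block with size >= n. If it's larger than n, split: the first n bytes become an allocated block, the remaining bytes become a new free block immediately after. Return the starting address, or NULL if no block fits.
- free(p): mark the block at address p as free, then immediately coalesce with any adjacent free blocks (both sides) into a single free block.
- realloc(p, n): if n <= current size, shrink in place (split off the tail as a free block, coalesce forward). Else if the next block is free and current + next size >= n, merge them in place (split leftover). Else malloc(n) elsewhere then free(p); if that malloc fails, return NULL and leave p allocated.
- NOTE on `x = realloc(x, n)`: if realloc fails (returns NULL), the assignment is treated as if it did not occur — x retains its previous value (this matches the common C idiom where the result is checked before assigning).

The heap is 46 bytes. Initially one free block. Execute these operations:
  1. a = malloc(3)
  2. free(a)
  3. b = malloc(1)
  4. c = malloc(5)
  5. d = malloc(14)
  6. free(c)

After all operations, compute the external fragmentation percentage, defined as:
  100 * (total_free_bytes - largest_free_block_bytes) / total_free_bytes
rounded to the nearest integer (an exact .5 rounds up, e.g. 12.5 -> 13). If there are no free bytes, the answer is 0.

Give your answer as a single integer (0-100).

Answer: 16

Derivation:
Op 1: a = malloc(3) -> a = 0; heap: [0-2 ALLOC][3-45 FREE]
Op 2: free(a) -> (freed a); heap: [0-45 FREE]
Op 3: b = malloc(1) -> b = 0; heap: [0-0 ALLOC][1-45 FREE]
Op 4: c = malloc(5) -> c = 1; heap: [0-0 ALLOC][1-5 ALLOC][6-45 FREE]
Op 5: d = malloc(14) -> d = 6; heap: [0-0 ALLOC][1-5 ALLOC][6-19 ALLOC][20-45 FREE]
Op 6: free(c) -> (freed c); heap: [0-0 ALLOC][1-5 FREE][6-19 ALLOC][20-45 FREE]
Free blocks: [5 26] total_free=31 largest=26 -> 100*(31-26)/31 = 500/31 ≈ 16.129 -> rounds to 16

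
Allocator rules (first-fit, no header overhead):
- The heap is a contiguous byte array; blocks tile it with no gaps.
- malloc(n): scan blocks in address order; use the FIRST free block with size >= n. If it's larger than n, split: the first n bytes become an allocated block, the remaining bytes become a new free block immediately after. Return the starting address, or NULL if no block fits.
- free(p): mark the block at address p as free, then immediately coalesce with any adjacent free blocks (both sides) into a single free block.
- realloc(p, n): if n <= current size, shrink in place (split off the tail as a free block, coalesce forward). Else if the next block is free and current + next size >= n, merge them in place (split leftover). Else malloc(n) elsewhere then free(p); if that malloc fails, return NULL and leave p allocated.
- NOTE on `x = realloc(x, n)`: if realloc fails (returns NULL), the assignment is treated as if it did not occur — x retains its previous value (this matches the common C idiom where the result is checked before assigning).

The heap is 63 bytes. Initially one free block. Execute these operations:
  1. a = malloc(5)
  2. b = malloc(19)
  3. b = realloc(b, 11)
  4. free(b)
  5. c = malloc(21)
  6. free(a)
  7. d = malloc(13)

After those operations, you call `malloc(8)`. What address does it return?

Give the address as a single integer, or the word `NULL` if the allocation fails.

Answer: 39

Derivation:
Op 1: a = malloc(5) -> a = 0; heap: [0-4 ALLOC][5-62 FREE]
Op 2: b = malloc(19) -> b = 5; heap: [0-4 ALLOC][5-23 ALLOC][24-62 FREE]
Op 3: b = realloc(b, 11) -> b = 5; heap: [0-4 ALLOC][5-15 ALLOC][16-62 FREE]
Op 4: free(b) -> (freed b); heap: [0-4 ALLOC][5-62 FREE]
Op 5: c = malloc(21) -> c = 5; heap: [0-4 ALLOC][5-25 ALLOC][26-62 FREE]
Op 6: free(a) -> (freed a); heap: [0-4 FREE][5-25 ALLOC][26-62 FREE]
Op 7: d = malloc(13) -> d = 26; heap: [0-4 FREE][5-25 ALLOC][26-38 ALLOC][39-62 FREE]
malloc(8): first-fit scan over [0-4 FREE][5-25 ALLOC][26-38 ALLOC][39-62 FREE] -> 39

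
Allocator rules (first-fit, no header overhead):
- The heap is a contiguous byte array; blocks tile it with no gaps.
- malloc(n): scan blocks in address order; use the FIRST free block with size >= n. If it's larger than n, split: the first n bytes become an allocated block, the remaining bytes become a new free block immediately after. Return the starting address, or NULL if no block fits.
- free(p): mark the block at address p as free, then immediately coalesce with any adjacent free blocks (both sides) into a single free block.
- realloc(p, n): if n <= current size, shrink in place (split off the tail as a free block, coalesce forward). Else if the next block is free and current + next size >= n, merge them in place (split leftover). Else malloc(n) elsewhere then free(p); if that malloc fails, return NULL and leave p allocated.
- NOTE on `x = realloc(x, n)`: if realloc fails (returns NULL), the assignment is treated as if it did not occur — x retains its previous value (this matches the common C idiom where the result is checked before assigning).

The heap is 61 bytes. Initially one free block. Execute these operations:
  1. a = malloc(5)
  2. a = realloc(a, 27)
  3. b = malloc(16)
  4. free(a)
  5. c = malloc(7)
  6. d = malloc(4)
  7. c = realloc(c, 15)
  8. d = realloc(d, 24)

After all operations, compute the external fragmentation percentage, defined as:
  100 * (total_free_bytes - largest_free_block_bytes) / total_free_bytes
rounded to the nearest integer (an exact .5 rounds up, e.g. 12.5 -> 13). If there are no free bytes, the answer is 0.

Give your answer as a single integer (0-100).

Answer: 31

Derivation:
Op 1: a = malloc(5) -> a = 0; heap: [0-4 ALLOC][5-60 FREE]
Op 2: a = realloc(a, 27) -> a = 0; heap: [0-26 ALLOC][27-60 FREE]
Op 3: b = malloc(16) -> b = 27; heap: [0-26 ALLOC][27-42 ALLOC][43-60 FREE]
Op 4: free(a) -> (freed a); heap: [0-26 FREE][27-42 ALLOC][43-60 FREE]
Op 5: c = malloc(7) -> c = 0; heap: [0-6 ALLOC][7-26 FREE][27-42 ALLOC][43-60 FREE]
Op 6: d = malloc(4) -> d = 7; heap: [0-6 ALLOC][7-10 ALLOC][11-26 FREE][27-42 ALLOC][43-60 FREE]
Op 7: c = realloc(c, 15) -> c = 11; heap: [0-6 FREE][7-10 ALLOC][11-25 ALLOC][26-26 FREE][27-42 ALLOC][43-60 FREE]
Op 8: d = realloc(d, 24) -> NULL (d unchanged); heap: [0-6 FREE][7-10 ALLOC][11-25 ALLOC][26-26 FREE][27-42 ALLOC][43-60 FREE]
Free blocks: [7 1 18] total_free=26 largest=18 -> 100*(26-18)/26 = 800/26 ≈ 30.769 -> rounds to 31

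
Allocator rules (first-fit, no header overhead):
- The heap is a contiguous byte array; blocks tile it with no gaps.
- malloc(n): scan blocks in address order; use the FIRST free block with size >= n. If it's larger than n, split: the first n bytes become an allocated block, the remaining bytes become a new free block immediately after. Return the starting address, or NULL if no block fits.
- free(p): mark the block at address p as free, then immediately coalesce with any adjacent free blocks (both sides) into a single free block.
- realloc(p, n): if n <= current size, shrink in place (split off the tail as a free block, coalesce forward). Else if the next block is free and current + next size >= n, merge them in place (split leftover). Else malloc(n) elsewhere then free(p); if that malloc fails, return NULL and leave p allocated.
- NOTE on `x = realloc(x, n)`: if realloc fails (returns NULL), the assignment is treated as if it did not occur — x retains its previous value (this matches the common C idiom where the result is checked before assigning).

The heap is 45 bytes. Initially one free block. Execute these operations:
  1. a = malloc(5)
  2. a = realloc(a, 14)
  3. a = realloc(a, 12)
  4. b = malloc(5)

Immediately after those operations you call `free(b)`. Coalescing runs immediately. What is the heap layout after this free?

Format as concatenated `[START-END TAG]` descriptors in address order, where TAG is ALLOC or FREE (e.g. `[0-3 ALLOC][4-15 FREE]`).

Answer: [0-11 ALLOC][12-44 FREE]

Derivation:
Op 1: a = malloc(5) -> a = 0; heap: [0-4 ALLOC][5-44 FREE]
Op 2: a = realloc(a, 14) -> a = 0; heap: [0-13 ALLOC][14-44 FREE]
Op 3: a = realloc(a, 12) -> a = 0; heap: [0-11 ALLOC][12-44 FREE]
Op 4: b = malloc(5) -> b = 12; heap: [0-11 ALLOC][12-16 ALLOC][17-44 FREE]
free(b): b = 12 -> block [12-16 ALLOC]; mark free, coalesce with adjacent free neighbors -> [0-11 ALLOC][12-44 FREE]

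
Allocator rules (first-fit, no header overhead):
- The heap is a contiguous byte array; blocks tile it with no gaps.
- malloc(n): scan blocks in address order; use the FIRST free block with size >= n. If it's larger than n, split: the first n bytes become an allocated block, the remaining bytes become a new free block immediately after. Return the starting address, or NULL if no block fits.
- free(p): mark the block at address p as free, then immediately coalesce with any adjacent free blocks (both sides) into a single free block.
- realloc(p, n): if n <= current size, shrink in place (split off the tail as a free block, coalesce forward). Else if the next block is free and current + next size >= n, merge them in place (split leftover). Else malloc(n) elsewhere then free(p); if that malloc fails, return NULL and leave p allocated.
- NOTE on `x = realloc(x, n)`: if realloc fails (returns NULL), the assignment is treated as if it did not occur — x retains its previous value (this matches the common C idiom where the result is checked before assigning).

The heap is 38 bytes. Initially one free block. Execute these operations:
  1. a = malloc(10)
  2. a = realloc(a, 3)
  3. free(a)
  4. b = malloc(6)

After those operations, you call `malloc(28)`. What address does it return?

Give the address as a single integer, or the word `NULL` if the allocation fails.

Answer: 6

Derivation:
Op 1: a = malloc(10) -> a = 0; heap: [0-9 ALLOC][10-37 FREE]
Op 2: a = realloc(a, 3) -> a = 0; heap: [0-2 ALLOC][3-37 FREE]
Op 3: free(a) -> (freed a); heap: [0-37 FREE]
Op 4: b = malloc(6) -> b = 0; heap: [0-5 ALLOC][6-37 FREE]
malloc(28): first-fit scan over [0-5 ALLOC][6-37 FREE] -> 6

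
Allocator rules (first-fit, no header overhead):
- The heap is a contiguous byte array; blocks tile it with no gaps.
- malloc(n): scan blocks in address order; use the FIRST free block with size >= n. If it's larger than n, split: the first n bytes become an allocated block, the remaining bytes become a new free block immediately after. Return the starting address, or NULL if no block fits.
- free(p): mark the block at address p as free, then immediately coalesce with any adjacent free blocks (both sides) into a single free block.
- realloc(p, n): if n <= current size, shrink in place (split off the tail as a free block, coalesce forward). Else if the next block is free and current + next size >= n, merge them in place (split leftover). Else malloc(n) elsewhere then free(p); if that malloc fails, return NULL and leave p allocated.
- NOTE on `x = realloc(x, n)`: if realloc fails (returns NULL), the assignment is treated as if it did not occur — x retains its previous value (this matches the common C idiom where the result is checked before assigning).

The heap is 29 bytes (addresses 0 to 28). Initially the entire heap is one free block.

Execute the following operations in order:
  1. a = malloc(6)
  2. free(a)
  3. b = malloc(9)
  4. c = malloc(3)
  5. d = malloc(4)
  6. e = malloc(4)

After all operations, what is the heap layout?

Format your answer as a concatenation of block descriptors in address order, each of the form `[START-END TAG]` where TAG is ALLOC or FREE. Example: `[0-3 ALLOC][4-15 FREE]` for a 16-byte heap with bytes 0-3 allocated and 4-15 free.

Op 1: a = malloc(6) -> a = 0; heap: [0-5 ALLOC][6-28 FREE]
Op 2: free(a) -> (freed a); heap: [0-28 FREE]
Op 3: b = malloc(9) -> b = 0; heap: [0-8 ALLOC][9-28 FREE]
Op 4: c = malloc(3) -> c = 9; heap: [0-8 ALLOC][9-11 ALLOC][12-28 FREE]
Op 5: d = malloc(4) -> d = 12; heap: [0-8 ALLOC][9-11 ALLOC][12-15 ALLOC][16-28 FREE]
Op 6: e = malloc(4) -> e = 16; heap: [0-8 ALLOC][9-11 ALLOC][12-15 ALLOC][16-19 ALLOC][20-28 FREE]

Answer: [0-8 ALLOC][9-11 ALLOC][12-15 ALLOC][16-19 ALLOC][20-28 FREE]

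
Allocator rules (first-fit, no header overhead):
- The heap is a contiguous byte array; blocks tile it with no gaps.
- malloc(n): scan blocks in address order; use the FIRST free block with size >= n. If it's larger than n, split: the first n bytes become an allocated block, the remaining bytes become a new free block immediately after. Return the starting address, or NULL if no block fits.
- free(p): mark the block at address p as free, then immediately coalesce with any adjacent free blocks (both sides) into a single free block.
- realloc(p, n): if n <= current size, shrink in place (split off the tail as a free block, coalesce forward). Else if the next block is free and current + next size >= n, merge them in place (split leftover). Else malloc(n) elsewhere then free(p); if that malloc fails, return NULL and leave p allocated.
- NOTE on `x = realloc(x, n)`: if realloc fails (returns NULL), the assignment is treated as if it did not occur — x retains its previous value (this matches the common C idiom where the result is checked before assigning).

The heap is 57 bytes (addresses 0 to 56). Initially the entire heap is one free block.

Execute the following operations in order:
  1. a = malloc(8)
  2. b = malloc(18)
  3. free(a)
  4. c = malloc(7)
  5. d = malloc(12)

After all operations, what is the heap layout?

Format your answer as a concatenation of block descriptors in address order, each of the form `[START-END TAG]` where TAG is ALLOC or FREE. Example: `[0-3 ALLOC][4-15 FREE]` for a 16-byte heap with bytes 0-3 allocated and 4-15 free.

Op 1: a = malloc(8) -> a = 0; heap: [0-7 ALLOC][8-56 FREE]
Op 2: b = malloc(18) -> b = 8; heap: [0-7 ALLOC][8-25 ALLOC][26-56 FREE]
Op 3: free(a) -> (freed a); heap: [0-7 FREE][8-25 ALLOC][26-56 FREE]
Op 4: c = malloc(7) -> c = 0; heap: [0-6 ALLOC][7-7 FREE][8-25 ALLOC][26-56 FREE]
Op 5: d = malloc(12) -> d = 26; heap: [0-6 ALLOC][7-7 FREE][8-25 ALLOC][26-37 ALLOC][38-56 FREE]

Answer: [0-6 ALLOC][7-7 FREE][8-25 ALLOC][26-37 ALLOC][38-56 FREE]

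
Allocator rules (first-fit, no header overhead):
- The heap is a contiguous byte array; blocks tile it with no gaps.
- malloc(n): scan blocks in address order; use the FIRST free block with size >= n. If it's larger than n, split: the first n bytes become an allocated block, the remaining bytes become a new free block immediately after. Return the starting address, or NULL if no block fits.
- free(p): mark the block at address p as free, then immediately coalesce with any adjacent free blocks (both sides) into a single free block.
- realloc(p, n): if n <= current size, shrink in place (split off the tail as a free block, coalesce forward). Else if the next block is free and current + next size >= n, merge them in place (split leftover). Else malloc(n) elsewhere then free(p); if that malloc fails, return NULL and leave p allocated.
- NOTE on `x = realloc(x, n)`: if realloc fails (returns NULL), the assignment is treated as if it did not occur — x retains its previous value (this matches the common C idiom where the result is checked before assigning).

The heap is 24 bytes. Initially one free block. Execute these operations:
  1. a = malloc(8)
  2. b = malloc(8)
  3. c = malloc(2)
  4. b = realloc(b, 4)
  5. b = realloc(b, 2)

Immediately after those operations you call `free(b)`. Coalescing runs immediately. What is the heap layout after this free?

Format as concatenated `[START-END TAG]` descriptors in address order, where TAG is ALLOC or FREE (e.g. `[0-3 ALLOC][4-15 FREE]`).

Answer: [0-7 ALLOC][8-15 FREE][16-17 ALLOC][18-23 FREE]

Derivation:
Op 1: a = malloc(8) -> a = 0; heap: [0-7 ALLOC][8-23 FREE]
Op 2: b = malloc(8) -> b = 8; heap: [0-7 ALLOC][8-15 ALLOC][16-23 FREE]
Op 3: c = malloc(2) -> c = 16; heap: [0-7 ALLOC][8-15 ALLOC][16-17 ALLOC][18-23 FREE]
Op 4: b = realloc(b, 4) -> b = 8; heap: [0-7 ALLOC][8-11 ALLOC][12-15 FREE][16-17 ALLOC][18-23 FREE]
Op 5: b = realloc(b, 2) -> b = 8; heap: [0-7 ALLOC][8-9 ALLOC][10-15 FREE][16-17 ALLOC][18-23 FREE]
free(b): b = 8 -> block [8-9 ALLOC]; mark free, coalesce with adjacent free neighbors -> [0-7 ALLOC][8-15 FREE][16-17 ALLOC][18-23 FREE]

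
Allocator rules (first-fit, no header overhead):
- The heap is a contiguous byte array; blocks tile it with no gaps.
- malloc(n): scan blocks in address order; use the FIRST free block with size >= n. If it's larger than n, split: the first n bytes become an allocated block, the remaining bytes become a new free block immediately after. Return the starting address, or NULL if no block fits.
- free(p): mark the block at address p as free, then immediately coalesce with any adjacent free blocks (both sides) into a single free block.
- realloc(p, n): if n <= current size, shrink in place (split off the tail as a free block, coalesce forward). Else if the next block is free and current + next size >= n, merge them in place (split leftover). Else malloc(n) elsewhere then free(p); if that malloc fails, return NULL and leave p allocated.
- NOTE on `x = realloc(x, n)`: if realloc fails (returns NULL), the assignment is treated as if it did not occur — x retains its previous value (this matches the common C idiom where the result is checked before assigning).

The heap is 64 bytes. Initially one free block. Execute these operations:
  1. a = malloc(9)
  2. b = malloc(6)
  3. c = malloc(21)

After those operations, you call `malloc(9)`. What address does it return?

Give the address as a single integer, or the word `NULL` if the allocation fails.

Answer: 36

Derivation:
Op 1: a = malloc(9) -> a = 0; heap: [0-8 ALLOC][9-63 FREE]
Op 2: b = malloc(6) -> b = 9; heap: [0-8 ALLOC][9-14 ALLOC][15-63 FREE]
Op 3: c = malloc(21) -> c = 15; heap: [0-8 ALLOC][9-14 ALLOC][15-35 ALLOC][36-63 FREE]
malloc(9): first-fit scan over [0-8 ALLOC][9-14 ALLOC][15-35 ALLOC][36-63 FREE] -> 36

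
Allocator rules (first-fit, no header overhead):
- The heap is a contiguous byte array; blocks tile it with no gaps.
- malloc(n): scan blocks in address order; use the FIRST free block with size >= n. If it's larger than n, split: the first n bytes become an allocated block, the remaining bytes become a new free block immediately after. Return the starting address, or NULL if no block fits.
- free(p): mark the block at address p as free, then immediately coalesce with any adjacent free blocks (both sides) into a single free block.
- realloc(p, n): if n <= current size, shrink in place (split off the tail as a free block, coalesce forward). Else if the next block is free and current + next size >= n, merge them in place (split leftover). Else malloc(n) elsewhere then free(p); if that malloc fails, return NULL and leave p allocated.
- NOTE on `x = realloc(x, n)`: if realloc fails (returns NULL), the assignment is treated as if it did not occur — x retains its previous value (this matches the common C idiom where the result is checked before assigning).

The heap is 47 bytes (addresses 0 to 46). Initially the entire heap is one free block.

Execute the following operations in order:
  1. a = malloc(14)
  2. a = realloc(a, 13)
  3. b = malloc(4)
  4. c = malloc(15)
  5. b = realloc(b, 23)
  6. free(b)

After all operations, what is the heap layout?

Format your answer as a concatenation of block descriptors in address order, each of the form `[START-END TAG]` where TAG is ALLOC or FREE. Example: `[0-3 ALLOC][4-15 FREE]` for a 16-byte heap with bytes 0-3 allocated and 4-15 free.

Op 1: a = malloc(14) -> a = 0; heap: [0-13 ALLOC][14-46 FREE]
Op 2: a = realloc(a, 13) -> a = 0; heap: [0-12 ALLOC][13-46 FREE]
Op 3: b = malloc(4) -> b = 13; heap: [0-12 ALLOC][13-16 ALLOC][17-46 FREE]
Op 4: c = malloc(15) -> c = 17; heap: [0-12 ALLOC][13-16 ALLOC][17-31 ALLOC][32-46 FREE]
Op 5: b = realloc(b, 23) -> NULL (b unchanged); heap: [0-12 ALLOC][13-16 ALLOC][17-31 ALLOC][32-46 FREE]
Op 6: free(b) -> (freed b); heap: [0-12 ALLOC][13-16 FREE][17-31 ALLOC][32-46 FREE]

Answer: [0-12 ALLOC][13-16 FREE][17-31 ALLOC][32-46 FREE]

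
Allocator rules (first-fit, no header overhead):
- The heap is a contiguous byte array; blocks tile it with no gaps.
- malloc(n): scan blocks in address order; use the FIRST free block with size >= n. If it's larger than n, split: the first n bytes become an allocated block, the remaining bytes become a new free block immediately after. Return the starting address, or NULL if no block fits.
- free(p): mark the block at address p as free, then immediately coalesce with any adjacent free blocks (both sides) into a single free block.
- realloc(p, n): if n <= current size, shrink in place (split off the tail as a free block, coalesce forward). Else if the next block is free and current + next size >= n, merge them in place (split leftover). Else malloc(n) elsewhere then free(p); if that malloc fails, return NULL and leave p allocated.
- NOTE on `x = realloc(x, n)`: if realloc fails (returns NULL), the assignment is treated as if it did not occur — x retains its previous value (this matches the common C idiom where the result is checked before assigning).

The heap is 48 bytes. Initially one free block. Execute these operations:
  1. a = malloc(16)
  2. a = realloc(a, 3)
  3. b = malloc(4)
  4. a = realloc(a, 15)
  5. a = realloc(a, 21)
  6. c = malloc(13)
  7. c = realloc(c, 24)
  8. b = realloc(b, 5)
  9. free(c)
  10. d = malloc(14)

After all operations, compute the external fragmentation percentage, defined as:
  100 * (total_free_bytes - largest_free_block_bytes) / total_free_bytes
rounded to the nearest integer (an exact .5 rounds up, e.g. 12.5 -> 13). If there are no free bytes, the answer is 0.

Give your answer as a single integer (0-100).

Op 1: a = malloc(16) -> a = 0; heap: [0-15 ALLOC][16-47 FREE]
Op 2: a = realloc(a, 3) -> a = 0; heap: [0-2 ALLOC][3-47 FREE]
Op 3: b = malloc(4) -> b = 3; heap: [0-2 ALLOC][3-6 ALLOC][7-47 FREE]
Op 4: a = realloc(a, 15) -> a = 7; heap: [0-2 FREE][3-6 ALLOC][7-21 ALLOC][22-47 FREE]
Op 5: a = realloc(a, 21) -> a = 7; heap: [0-2 FREE][3-6 ALLOC][7-27 ALLOC][28-47 FREE]
Op 6: c = malloc(13) -> c = 28; heap: [0-2 FREE][3-6 ALLOC][7-27 ALLOC][28-40 ALLOC][41-47 FREE]
Op 7: c = realloc(c, 24) -> NULL (c unchanged); heap: [0-2 FREE][3-6 ALLOC][7-27 ALLOC][28-40 ALLOC][41-47 FREE]
Op 8: b = realloc(b, 5) -> b = 41; heap: [0-6 FREE][7-27 ALLOC][28-40 ALLOC][41-45 ALLOC][46-47 FREE]
Op 9: free(c) -> (freed c); heap: [0-6 FREE][7-27 ALLOC][28-40 FREE][41-45 ALLOC][46-47 FREE]
Op 10: d = malloc(14) -> d = NULL; heap: [0-6 FREE][7-27 ALLOC][28-40 FREE][41-45 ALLOC][46-47 FREE]
Free blocks: [7 13 2] total_free=22 largest=13 -> 100*(22-13)/22 = 900/22 ≈ 40.909 -> rounds to 41

Answer: 41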